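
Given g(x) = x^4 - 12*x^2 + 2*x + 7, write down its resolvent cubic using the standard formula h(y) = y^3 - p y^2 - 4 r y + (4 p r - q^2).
h(y) = y^3 + 12*y^2 - 28*y - 340

Identify coefficients: p = -12, q = 2, r = 7.
Plug into h(y) = y^3 - p y^2 - 4 r y + (4 p r - q^2):
  h(y) = y^3 - (-12) y^2 - 4*(7) y + (4*(-12)*(7) - (2)^2)
       = y^3 + (12) y^2 + (-28) y + (-340).
Simplifying: h(y) = y^3 + 12*y^2 - 28*y - 340.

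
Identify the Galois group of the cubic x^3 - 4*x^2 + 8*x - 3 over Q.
Gal(K/Q) = S_3 (symmetric group of order 6)

Compute the discriminant of x^3 + (-4)*x^2 + (8)*x + (-3): Δ = -307. Since Δ is not a rational square, the Galois group is not contained in A_3; it must be the full S_3 (irreducibility of the cubic rules out anything smaller).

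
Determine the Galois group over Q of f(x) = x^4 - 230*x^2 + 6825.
Gal(K/Q) = V_4 (Klein four-group, Z/2Z × Z/2Z)

f factors as (x^2 - 35)(x^2 - 195), so the splitting field is K = Q(sqrt(35), sqrt(195)). The elements 35, 195, 6825 are all non-squares in Q, so sqrt(35) and sqrt(195) generate independent quadratic extensions. Thus [K:Q] = 4 and Gal(K/Q) is generated by the two order-2 automorphisms sqrt(35) ↦ -sqrt(35) and sqrt(195) ↦ -sqrt(195), giving V_4.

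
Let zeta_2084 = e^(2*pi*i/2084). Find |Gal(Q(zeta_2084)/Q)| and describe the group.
|Gal(Q(zeta_2084)/Q)| = phi(2084) = 1040; group ≅ (Z/2084Z)^* ≅ Z/2Z × Z/520Z

The n-th cyclotomic polynomial Φ_2084(x) is the minimal polynomial of zeta_2084 over Q and has degree phi(2084) = 1040. So Q(zeta_2084) is a degree-1040 Galois extension with Galois group (Z/2084Z)^*. By CRT, (Z/2084Z)^* ≅ (Z/4Z)^* × (Z/521Z)^*. Each prime-power unit group is (Z/4Z)^* ≅ Z/2Z; (Z/521Z)^* ≅ Z/520Z. Hence Gal(Q(zeta_2084)/Q) ≅ Z/2Z × Z/520Z.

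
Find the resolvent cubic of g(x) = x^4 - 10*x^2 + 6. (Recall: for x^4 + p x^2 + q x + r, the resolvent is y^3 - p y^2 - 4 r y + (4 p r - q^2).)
h(y) = y^3 + 10*y^2 - 24*y - 240

Identify coefficients: p = -10, q = 0, r = 6.
Plug into h(y) = y^3 - p y^2 - 4 r y + (4 p r - q^2):
  h(y) = y^3 - (-10) y^2 - 4*(6) y + (4*(-10)*(6) - (0)^2)
       = y^3 + (10) y^2 + (-24) y + (-240).
Simplifying: h(y) = y^3 + 10*y^2 - 24*y - 240.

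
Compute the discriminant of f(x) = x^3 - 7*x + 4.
Δ = 940

For a depressed cubic x^3 + p x + q the discriminant is Δ = -4 p^3 - 27 q^2 = -4*(-7)^3 - 27*(4)^2 = 1372 - 432 = 940.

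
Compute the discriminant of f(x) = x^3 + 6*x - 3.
Δ = -1107

For x^3 + a x^2 + b x + c the discriminant is Δ = 18 a b c - 4 a^3 c + a^2 b^2 - 4 b^3 - 27 c^2.
Plug a = 0, b = 6, c = -3:
  18*(0)*(6)*(-3) - 4*(0)^3*(-3) + (0)^2*(6)^2 - 4*(6)^3 - 27*(-3)^2
  = 0 + (0) + 0 + (-864) + (-243)
  = -1107.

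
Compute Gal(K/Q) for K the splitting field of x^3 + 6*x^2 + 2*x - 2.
Gal(K/Q) = S_3 (symmetric group of order 6)

Compute the discriminant of x^3 + (6)*x^2 + (2)*x + (-2): Δ = 1300. Since Δ is not a rational square, the Galois group is not contained in A_3; it must be the full S_3 (irreducibility of the cubic rules out anything smaller).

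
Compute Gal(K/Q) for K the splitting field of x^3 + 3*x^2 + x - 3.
Gal(K/Q) = S_3 (symmetric group of order 6)

Compute the discriminant of x^3 + (3)*x^2 + (1)*x + (-3): Δ = -76. Since Δ is not a rational square, the Galois group is not contained in A_3; it must be the full S_3 (irreducibility of the cubic rules out anything smaller).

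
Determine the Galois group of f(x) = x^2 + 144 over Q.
Gal(K/Q) = Z/2Z (cyclic of order 2)

x^2 + 144 is irreducible over Q since -144 is not a rational square. The splitting field Q(sqrt(-144)) has degree 2 over Q, and its unique nontrivial automorphism is sqrt(-144) ↦ -sqrt(-144). Hence Gal(Q(sqrt(-144))/Q) = Z/2Z.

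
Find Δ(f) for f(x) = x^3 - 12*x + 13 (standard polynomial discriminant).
Δ = 2349

For a depressed cubic x^3 + p x + q the discriminant is Δ = -4 p^3 - 27 q^2 = -4*(-12)^3 - 27*(13)^2 = 6912 - 4563 = 2349.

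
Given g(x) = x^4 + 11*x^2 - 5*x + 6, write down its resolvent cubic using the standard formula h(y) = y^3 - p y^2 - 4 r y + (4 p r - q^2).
h(y) = y^3 - 11*y^2 - 24*y + 239

Identify coefficients: p = 11, q = -5, r = 6.
Plug into h(y) = y^3 - p y^2 - 4 r y + (4 p r - q^2):
  h(y) = y^3 - (11) y^2 - 4*(6) y + (4*(11)*(6) - (-5)^2)
       = y^3 + (-11) y^2 + (-24) y + (239).
Simplifying: h(y) = y^3 - 11*y^2 - 24*y + 239.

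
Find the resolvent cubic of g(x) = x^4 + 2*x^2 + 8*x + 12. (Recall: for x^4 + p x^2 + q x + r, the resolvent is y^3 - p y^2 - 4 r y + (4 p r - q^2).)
h(y) = y^3 - 2*y^2 - 48*y + 32

Identify coefficients: p = 2, q = 8, r = 12.
Plug into h(y) = y^3 - p y^2 - 4 r y + (4 p r - q^2):
  h(y) = y^3 - (2) y^2 - 4*(12) y + (4*(2)*(12) - (8)^2)
       = y^3 + (-2) y^2 + (-48) y + (32).
Simplifying: h(y) = y^3 - 2*y^2 - 48*y + 32.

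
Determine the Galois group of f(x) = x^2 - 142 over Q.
Gal(K/Q) = Z/2Z (cyclic of order 2)

x^2 - 142 is irreducible over Q since 142 is not a rational square. The splitting field Q(sqrt(142)) has degree 2 over Q, and its unique nontrivial automorphism is sqrt(142) ↦ -sqrt(142). Hence Gal(Q(sqrt(142))/Q) = Z/2Z.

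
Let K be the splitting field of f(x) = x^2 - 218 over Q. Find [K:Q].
[K:Q] = 2

The polynomial x^2 - 218 is irreducible over Q since 218 is not a perfect square. Its splitting field is Q(sqrt(218)), which has degree 2 over Q.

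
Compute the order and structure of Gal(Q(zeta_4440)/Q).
|Gal(Q(zeta_4440)/Q)| = phi(4440) = 1152; group ≅ (Z/4440Z)^* ≅ Z/2Z × Z/2Z × Z/2Z × Z/4Z × Z/36Z

The n-th cyclotomic polynomial Φ_4440(x) is the minimal polynomial of zeta_4440 over Q and has degree phi(4440) = 1152. So Q(zeta_4440) is a degree-1152 Galois extension with Galois group (Z/4440Z)^*. By CRT, (Z/4440Z)^* ≅ (Z/8Z)^* × (Z/3Z)^* × (Z/5Z)^* × (Z/37Z)^*. Each prime-power unit group is (Z/8Z)^* ≅ Z/2Z × Z/2Z; (Z/3Z)^* ≅ Z/2Z; (Z/5Z)^* ≅ Z/4Z; (Z/37Z)^* ≅ Z/36Z. Hence Gal(Q(zeta_4440)/Q) ≅ Z/2Z × Z/2Z × Z/2Z × Z/4Z × Z/36Z.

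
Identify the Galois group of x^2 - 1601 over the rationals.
Gal(K/Q) = Z/2Z (cyclic of order 2)

x^2 - 1601 is irreducible over Q since 1601 is not a rational square. The splitting field Q(sqrt(1601)) has degree 2 over Q, and its unique nontrivial automorphism is sqrt(1601) ↦ -sqrt(1601). Hence Gal(Q(sqrt(1601))/Q) = Z/2Z.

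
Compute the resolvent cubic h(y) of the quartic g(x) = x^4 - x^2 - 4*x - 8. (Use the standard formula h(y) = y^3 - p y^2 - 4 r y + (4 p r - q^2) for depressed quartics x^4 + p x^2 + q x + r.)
h(y) = y^3 + y^2 + 32*y + 16

Identify coefficients: p = -1, q = -4, r = -8.
Plug into h(y) = y^3 - p y^2 - 4 r y + (4 p r - q^2):
  h(y) = y^3 - (-1) y^2 - 4*(-8) y + (4*(-1)*(-8) - (-4)^2)
       = y^3 + (1) y^2 + (32) y + (16).
Simplifying: h(y) = y^3 + y^2 + 32*y + 16.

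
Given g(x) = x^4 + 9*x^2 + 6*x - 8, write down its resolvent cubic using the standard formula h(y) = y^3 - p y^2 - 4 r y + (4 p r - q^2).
h(y) = y^3 - 9*y^2 + 32*y - 324

Identify coefficients: p = 9, q = 6, r = -8.
Plug into h(y) = y^3 - p y^2 - 4 r y + (4 p r - q^2):
  h(y) = y^3 - (9) y^2 - 4*(-8) y + (4*(9)*(-8) - (6)^2)
       = y^3 + (-9) y^2 + (32) y + (-324).
Simplifying: h(y) = y^3 - 9*y^2 + 32*y - 324.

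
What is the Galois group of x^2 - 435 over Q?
Gal(K/Q) = Z/2Z (cyclic of order 2)

x^2 - 435 is irreducible over Q since 435 is not a rational square. The splitting field Q(sqrt(435)) has degree 2 over Q, and its unique nontrivial automorphism is sqrt(435) ↦ -sqrt(435). Hence Gal(Q(sqrt(435))/Q) = Z/2Z.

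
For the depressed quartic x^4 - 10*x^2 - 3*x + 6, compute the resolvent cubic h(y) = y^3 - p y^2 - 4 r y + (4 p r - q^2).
h(y) = y^3 + 10*y^2 - 24*y - 249

Identify coefficients: p = -10, q = -3, r = 6.
Plug into h(y) = y^3 - p y^2 - 4 r y + (4 p r - q^2):
  h(y) = y^3 - (-10) y^2 - 4*(6) y + (4*(-10)*(6) - (-3)^2)
       = y^3 + (10) y^2 + (-24) y + (-249).
Simplifying: h(y) = y^3 + 10*y^2 - 24*y - 249.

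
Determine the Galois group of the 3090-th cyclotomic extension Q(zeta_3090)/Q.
|Gal(Q(zeta_3090)/Q)| = phi(3090) = 816; group ≅ (Z/3090Z)^* ≅ Z/2Z × Z/4Z × Z/102Z

The n-th cyclotomic polynomial Φ_3090(x) is the minimal polynomial of zeta_3090 over Q and has degree phi(3090) = 816. So Q(zeta_3090) is a degree-816 Galois extension with Galois group (Z/3090Z)^*. By CRT, (Z/3090Z)^* ≅ (Z/2Z)^* × (Z/3Z)^* × (Z/5Z)^* × (Z/103Z)^*. Each prime-power unit group is (Z/2Z)^* ≅ trivial group (order 1); (Z/3Z)^* ≅ Z/2Z; (Z/5Z)^* ≅ Z/4Z; (Z/103Z)^* ≅ Z/102Z. Hence Gal(Q(zeta_3090)/Q) ≅ Z/2Z × Z/4Z × Z/102Z.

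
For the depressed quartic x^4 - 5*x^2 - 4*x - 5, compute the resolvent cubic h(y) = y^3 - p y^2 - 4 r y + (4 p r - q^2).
h(y) = y^3 + 5*y^2 + 20*y + 84

Identify coefficients: p = -5, q = -4, r = -5.
Plug into h(y) = y^3 - p y^2 - 4 r y + (4 p r - q^2):
  h(y) = y^3 - (-5) y^2 - 4*(-5) y + (4*(-5)*(-5) - (-4)^2)
       = y^3 + (5) y^2 + (20) y + (84).
Simplifying: h(y) = y^3 + 5*y^2 + 20*y + 84.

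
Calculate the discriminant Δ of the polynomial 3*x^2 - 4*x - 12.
Δ = 160

For a quadratic a x^2 + b x + c the discriminant is Δ = b^2 - 4ac = (-4)^2 - 4*(3)*(-12) = 16 - (-144) = 160.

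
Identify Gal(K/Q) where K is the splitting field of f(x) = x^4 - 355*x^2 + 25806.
Gal(K/Q) = V_4 (Klein four-group, Z/2Z × Z/2Z)

f factors as (x^2 - 253)(x^2 - 102), so the splitting field is K = Q(sqrt(253), sqrt(102)). The elements 253, 102, 25806 are all non-squares in Q, so sqrt(253) and sqrt(102) generate independent quadratic extensions. Thus [K:Q] = 4 and Gal(K/Q) is generated by the two order-2 automorphisms sqrt(253) ↦ -sqrt(253) and sqrt(102) ↦ -sqrt(102), giving V_4.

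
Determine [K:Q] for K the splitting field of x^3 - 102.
[K:Q] = 6

x^3 - 102 has one real root r = 102^(1/3) and two complex roots r*zeta_3, r*zeta_3^2 where zeta_3 = e^(2*pi*i/3). The splitting field is Q(r, zeta_3). [Q(r):Q] = 3 and [Q(zeta_3):Q] = 2 with gcd = 1, so [Q(r, zeta_3):Q] = 3 * 2 = 6.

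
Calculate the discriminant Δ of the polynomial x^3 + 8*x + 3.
Δ = -2291

For x^3 + a x^2 + b x + c the discriminant is Δ = 18 a b c - 4 a^3 c + a^2 b^2 - 4 b^3 - 27 c^2.
Plug a = 0, b = 8, c = 3:
  18*(0)*(8)*(3) - 4*(0)^3*(3) + (0)^2*(8)^2 - 4*(8)^3 - 27*(3)^2
  = 0 + (0) + 0 + (-2048) + (-243)
  = -2291.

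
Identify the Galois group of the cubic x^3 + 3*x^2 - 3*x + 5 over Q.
Gal(K/Q) = S_3 (symmetric group of order 6)

Compute the discriminant of x^3 + (3)*x^2 + (-3)*x + (5): Δ = -1836. Since Δ is not a rational square, the Galois group is not contained in A_3; it must be the full S_3 (irreducibility of the cubic rules out anything smaller).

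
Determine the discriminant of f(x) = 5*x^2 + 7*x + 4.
Δ = -31

For a quadratic a x^2 + b x + c the discriminant is Δ = b^2 - 4ac = (7)^2 - 4*(5)*(4) = 49 - (80) = -31.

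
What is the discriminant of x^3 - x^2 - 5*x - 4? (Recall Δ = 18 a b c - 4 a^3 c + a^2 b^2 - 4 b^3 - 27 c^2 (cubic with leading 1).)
Δ = -283

For x^3 + a x^2 + b x + c the discriminant is Δ = 18 a b c - 4 a^3 c + a^2 b^2 - 4 b^3 - 27 c^2.
Plug a = -1, b = -5, c = -4:
  18*(-1)*(-5)*(-4) - 4*(-1)^3*(-4) + (-1)^2*(-5)^2 - 4*(-5)^3 - 27*(-4)^2
  = -360 + (-16) + 25 + (500) + (-432)
  = -283.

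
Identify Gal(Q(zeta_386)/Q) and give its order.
|Gal(Q(zeta_386)/Q)| = phi(386) = 192; group ≅ (Z/386Z)^* ≅ Z/192Z

The n-th cyclotomic polynomial Φ_386(x) is the minimal polynomial of zeta_386 over Q and has degree phi(386) = 192. So Q(zeta_386) is a degree-192 Galois extension with Galois group (Z/386Z)^*. By CRT, (Z/386Z)^* ≅ (Z/2Z)^* × (Z/193Z)^*. Each prime-power unit group is (Z/2Z)^* ≅ trivial group (order 1); (Z/193Z)^* ≅ Z/192Z. Hence Gal(Q(zeta_386)/Q) ≅ Z/192Z.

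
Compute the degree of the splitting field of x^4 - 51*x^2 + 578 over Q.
[K:Q] = 4

f factors as (x^2 - 34)(x^2 - 17); the splitting field is K = Q(sqrt(34), sqrt(17)). Since 34, 17, and 578 are all non-squares in Q, the three subfields Q(sqrt(34)), Q(sqrt(17)), Q(sqrt(578)) are distinct degree-2 extensions, so [K:Q] = 4 (Klein four Galois group).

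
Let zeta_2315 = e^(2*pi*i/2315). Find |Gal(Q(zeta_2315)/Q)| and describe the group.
|Gal(Q(zeta_2315)/Q)| = phi(2315) = 1848; group ≅ (Z/2315Z)^* ≅ Z/4Z × Z/462Z

The n-th cyclotomic polynomial Φ_2315(x) is the minimal polynomial of zeta_2315 over Q and has degree phi(2315) = 1848. So Q(zeta_2315) is a degree-1848 Galois extension with Galois group (Z/2315Z)^*. By CRT, (Z/2315Z)^* ≅ (Z/5Z)^* × (Z/463Z)^*. Each prime-power unit group is (Z/5Z)^* ≅ Z/4Z; (Z/463Z)^* ≅ Z/462Z. Hence Gal(Q(zeta_2315)/Q) ≅ Z/4Z × Z/462Z.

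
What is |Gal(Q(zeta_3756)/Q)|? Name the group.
|Gal(Q(zeta_3756)/Q)| = phi(3756) = 1248; group ≅ (Z/3756Z)^* ≅ Z/2Z × Z/2Z × Z/312Z

The n-th cyclotomic polynomial Φ_3756(x) is the minimal polynomial of zeta_3756 over Q and has degree phi(3756) = 1248. So Q(zeta_3756) is a degree-1248 Galois extension with Galois group (Z/3756Z)^*. By CRT, (Z/3756Z)^* ≅ (Z/4Z)^* × (Z/3Z)^* × (Z/313Z)^*. Each prime-power unit group is (Z/4Z)^* ≅ Z/2Z; (Z/3Z)^* ≅ Z/2Z; (Z/313Z)^* ≅ Z/312Z. Hence Gal(Q(zeta_3756)/Q) ≅ Z/2Z × Z/2Z × Z/312Z.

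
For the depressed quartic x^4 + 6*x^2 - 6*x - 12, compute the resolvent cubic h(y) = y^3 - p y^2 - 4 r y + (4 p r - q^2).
h(y) = y^3 - 6*y^2 + 48*y - 324

Identify coefficients: p = 6, q = -6, r = -12.
Plug into h(y) = y^3 - p y^2 - 4 r y + (4 p r - q^2):
  h(y) = y^3 - (6) y^2 - 4*(-12) y + (4*(6)*(-12) - (-6)^2)
       = y^3 + (-6) y^2 + (48) y + (-324).
Simplifying: h(y) = y^3 - 6*y^2 + 48*y - 324.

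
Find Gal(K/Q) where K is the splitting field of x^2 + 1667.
Gal(K/Q) = Z/2Z (cyclic of order 2)

x^2 + 1667 is irreducible over Q since -1667 is not a rational square. The splitting field Q(sqrt(-1667)) has degree 2 over Q, and its unique nontrivial automorphism is sqrt(-1667) ↦ -sqrt(-1667). Hence Gal(Q(sqrt(-1667))/Q) = Z/2Z.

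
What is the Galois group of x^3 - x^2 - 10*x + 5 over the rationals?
Gal(K/Q) = S_3 (symmetric group of order 6)

Compute the discriminant of x^3 + (-1)*x^2 + (-10)*x + (5): Δ = 4345. Since Δ is not a rational square, the Galois group is not contained in A_3; it must be the full S_3 (irreducibility of the cubic rules out anything smaller).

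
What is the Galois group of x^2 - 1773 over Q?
Gal(K/Q) = Z/2Z (cyclic of order 2)

x^2 - 1773 is irreducible over Q since 1773 is not a rational square. The splitting field Q(sqrt(1773)) has degree 2 over Q, and its unique nontrivial automorphism is sqrt(1773) ↦ -sqrt(1773). Hence Gal(Q(sqrt(1773))/Q) = Z/2Z.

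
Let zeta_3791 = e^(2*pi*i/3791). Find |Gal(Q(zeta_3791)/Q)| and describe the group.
|Gal(Q(zeta_3791)/Q)| = phi(3791) = 3552; group ≅ (Z/3791Z)^* ≅ Z/16Z × Z/222Z

The n-th cyclotomic polynomial Φ_3791(x) is the minimal polynomial of zeta_3791 over Q and has degree phi(3791) = 3552. So Q(zeta_3791) is a degree-3552 Galois extension with Galois group (Z/3791Z)^*. By CRT, (Z/3791Z)^* ≅ (Z/17Z)^* × (Z/223Z)^*. Each prime-power unit group is (Z/17Z)^* ≅ Z/16Z; (Z/223Z)^* ≅ Z/222Z. Hence Gal(Q(zeta_3791)/Q) ≅ Z/16Z × Z/222Z.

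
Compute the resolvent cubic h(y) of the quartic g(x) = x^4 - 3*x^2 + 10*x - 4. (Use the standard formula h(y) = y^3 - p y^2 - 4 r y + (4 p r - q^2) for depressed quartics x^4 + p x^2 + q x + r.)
h(y) = y^3 + 3*y^2 + 16*y - 52

Identify coefficients: p = -3, q = 10, r = -4.
Plug into h(y) = y^3 - p y^2 - 4 r y + (4 p r - q^2):
  h(y) = y^3 - (-3) y^2 - 4*(-4) y + (4*(-3)*(-4) - (10)^2)
       = y^3 + (3) y^2 + (16) y + (-52).
Simplifying: h(y) = y^3 + 3*y^2 + 16*y - 52.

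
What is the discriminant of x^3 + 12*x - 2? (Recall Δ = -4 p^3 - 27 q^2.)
Δ = -7020

For a depressed cubic x^3 + p x + q the discriminant is Δ = -4 p^3 - 27 q^2 = -4*(12)^3 - 27*(-2)^2 = -6912 - 108 = -7020.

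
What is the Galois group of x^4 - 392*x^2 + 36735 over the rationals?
Gal(K/Q) = V_4 (Klein four-group, Z/2Z × Z/2Z)

f factors as (x^2 - 237)(x^2 - 155), so the splitting field is K = Q(sqrt(237), sqrt(155)). The elements 237, 155, 36735 are all non-squares in Q, so sqrt(237) and sqrt(155) generate independent quadratic extensions. Thus [K:Q] = 4 and Gal(K/Q) is generated by the two order-2 automorphisms sqrt(237) ↦ -sqrt(237) and sqrt(155) ↦ -sqrt(155), giving V_4.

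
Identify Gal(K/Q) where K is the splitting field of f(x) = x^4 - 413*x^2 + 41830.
Gal(K/Q) = V_4 (Klein four-group, Z/2Z × Z/2Z)

f factors as (x^2 - 178)(x^2 - 235), so the splitting field is K = Q(sqrt(178), sqrt(235)). The elements 178, 235, 41830 are all non-squares in Q, so sqrt(178) and sqrt(235) generate independent quadratic extensions. Thus [K:Q] = 4 and Gal(K/Q) is generated by the two order-2 automorphisms sqrt(178) ↦ -sqrt(178) and sqrt(235) ↦ -sqrt(235), giving V_4.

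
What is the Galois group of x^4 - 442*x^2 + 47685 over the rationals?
Gal(K/Q) = V_4 (Klein four-group, Z/2Z × Z/2Z)

f factors as (x^2 - 255)(x^2 - 187), so the splitting field is K = Q(sqrt(255), sqrt(187)). The elements 255, 187, 47685 are all non-squares in Q, so sqrt(255) and sqrt(187) generate independent quadratic extensions. Thus [K:Q] = 4 and Gal(K/Q) is generated by the two order-2 automorphisms sqrt(255) ↦ -sqrt(255) and sqrt(187) ↦ -sqrt(187), giving V_4.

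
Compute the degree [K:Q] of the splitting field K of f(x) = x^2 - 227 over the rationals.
[K:Q] = 2

The polynomial x^2 - 227 is irreducible over Q since 227 is not a perfect square. Its splitting field is Q(sqrt(227)), which has degree 2 over Q.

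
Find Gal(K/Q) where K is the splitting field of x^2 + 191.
Gal(K/Q) = Z/2Z (cyclic of order 2)

x^2 + 191 is irreducible over Q since -191 is not a rational square. The splitting field Q(sqrt(-191)) has degree 2 over Q, and its unique nontrivial automorphism is sqrt(-191) ↦ -sqrt(-191). Hence Gal(Q(sqrt(-191))/Q) = Z/2Z.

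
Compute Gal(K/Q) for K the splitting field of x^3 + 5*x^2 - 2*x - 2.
Gal(K/Q) = S_3 (symmetric group of order 6)

Compute the discriminant of x^3 + (5)*x^2 + (-2)*x + (-2): Δ = 1384. Since Δ is not a rational square, the Galois group is not contained in A_3; it must be the full S_3 (irreducibility of the cubic rules out anything smaller).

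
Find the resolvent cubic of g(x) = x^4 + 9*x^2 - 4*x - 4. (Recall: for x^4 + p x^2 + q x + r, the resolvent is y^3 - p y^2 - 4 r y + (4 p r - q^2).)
h(y) = y^3 - 9*y^2 + 16*y - 160

Identify coefficients: p = 9, q = -4, r = -4.
Plug into h(y) = y^3 - p y^2 - 4 r y + (4 p r - q^2):
  h(y) = y^3 - (9) y^2 - 4*(-4) y + (4*(9)*(-4) - (-4)^2)
       = y^3 + (-9) y^2 + (16) y + (-160).
Simplifying: h(y) = y^3 - 9*y^2 + 16*y - 160.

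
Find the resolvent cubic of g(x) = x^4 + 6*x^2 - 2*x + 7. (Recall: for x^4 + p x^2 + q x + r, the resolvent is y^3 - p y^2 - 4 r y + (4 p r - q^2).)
h(y) = y^3 - 6*y^2 - 28*y + 164

Identify coefficients: p = 6, q = -2, r = 7.
Plug into h(y) = y^3 - p y^2 - 4 r y + (4 p r - q^2):
  h(y) = y^3 - (6) y^2 - 4*(7) y + (4*(6)*(7) - (-2)^2)
       = y^3 + (-6) y^2 + (-28) y + (164).
Simplifying: h(y) = y^3 - 6*y^2 - 28*y + 164.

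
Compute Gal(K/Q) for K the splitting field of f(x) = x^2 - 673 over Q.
Gal(K/Q) = Z/2Z (cyclic of order 2)

x^2 - 673 is irreducible over Q since 673 is not a rational square. The splitting field Q(sqrt(673)) has degree 2 over Q, and its unique nontrivial automorphism is sqrt(673) ↦ -sqrt(673). Hence Gal(Q(sqrt(673))/Q) = Z/2Z.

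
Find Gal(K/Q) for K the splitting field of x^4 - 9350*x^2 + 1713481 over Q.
Gal(K/Q) = Z/2Z (cyclic of order 2)

f factors as (x^2 - 187)(x^2 - 9163), so the splitting field is K = Q(sqrt(187), sqrt(9163)). The squarefree part of 187 is 187 and the squarefree part of 9163 is also 187, so sqrt(187) and sqrt(9163) are both rational multiples of sqrt(187). Hence Q(sqrt(187)) = Q(sqrt(9163)) = Q(sqrt(187)), and the splitting field collapses to a single degree-2 extension with Galois group Z/2Z.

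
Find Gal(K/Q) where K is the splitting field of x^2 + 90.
Gal(K/Q) = Z/2Z (cyclic of order 2)

x^2 + 90 is irreducible over Q since -90 is not a rational square. The splitting field Q(sqrt(-90)) has degree 2 over Q, and its unique nontrivial automorphism is sqrt(-90) ↦ -sqrt(-90). Hence Gal(Q(sqrt(-90))/Q) = Z/2Z.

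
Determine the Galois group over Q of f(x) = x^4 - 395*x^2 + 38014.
Gal(K/Q) = V_4 (Klein four-group, Z/2Z × Z/2Z)

f factors as (x^2 - 229)(x^2 - 166), so the splitting field is K = Q(sqrt(229), sqrt(166)). The elements 229, 166, 38014 are all non-squares in Q, so sqrt(229) and sqrt(166) generate independent quadratic extensions. Thus [K:Q] = 4 and Gal(K/Q) is generated by the two order-2 automorphisms sqrt(229) ↦ -sqrt(229) and sqrt(166) ↦ -sqrt(166), giving V_4.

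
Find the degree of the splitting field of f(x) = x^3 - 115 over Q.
[K:Q] = 6

x^3 - 115 has one real root r = 115^(1/3) and two complex roots r*zeta_3, r*zeta_3^2 where zeta_3 = e^(2*pi*i/3). The splitting field is Q(r, zeta_3). [Q(r):Q] = 3 and [Q(zeta_3):Q] = 2 with gcd = 1, so [Q(r, zeta_3):Q] = 3 * 2 = 6.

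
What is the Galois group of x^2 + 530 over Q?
Gal(K/Q) = Z/2Z (cyclic of order 2)

x^2 + 530 is irreducible over Q since -530 is not a rational square. The splitting field Q(sqrt(-530)) has degree 2 over Q, and its unique nontrivial automorphism is sqrt(-530) ↦ -sqrt(-530). Hence Gal(Q(sqrt(-530))/Q) = Z/2Z.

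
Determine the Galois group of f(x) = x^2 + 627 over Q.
Gal(K/Q) = Z/2Z (cyclic of order 2)

x^2 + 627 is irreducible over Q since -627 is not a rational square. The splitting field Q(sqrt(-627)) has degree 2 over Q, and its unique nontrivial automorphism is sqrt(-627) ↦ -sqrt(-627). Hence Gal(Q(sqrt(-627))/Q) = Z/2Z.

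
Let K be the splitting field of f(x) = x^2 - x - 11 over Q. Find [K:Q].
[K:Q] = 2

The discriminant of x^2 + (-1)*x + (-11) is b^2 - 4c = 1 - (-44) = 45. Since 45 is not a perfect square in Q, the polynomial is irreducible over Q. Its two roots generate a degree-2 extension, so [K:Q] = 2.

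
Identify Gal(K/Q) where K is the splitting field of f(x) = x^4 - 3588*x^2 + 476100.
Gal(K/Q) = Z/2Z (cyclic of order 2)

f factors as (x^2 - 138)(x^2 - 3450), so the splitting field is K = Q(sqrt(138), sqrt(3450)). The squarefree part of 138 is 138 and the squarefree part of 3450 is also 138, so sqrt(138) and sqrt(3450) are both rational multiples of sqrt(138). Hence Q(sqrt(138)) = Q(sqrt(3450)) = Q(sqrt(138)), and the splitting field collapses to a single degree-2 extension with Galois group Z/2Z.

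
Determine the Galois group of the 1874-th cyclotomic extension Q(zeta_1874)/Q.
|Gal(Q(zeta_1874)/Q)| = phi(1874) = 936; group ≅ (Z/1874Z)^* ≅ Z/936Z

The n-th cyclotomic polynomial Φ_1874(x) is the minimal polynomial of zeta_1874 over Q and has degree phi(1874) = 936. So Q(zeta_1874) is a degree-936 Galois extension with Galois group (Z/1874Z)^*. By CRT, (Z/1874Z)^* ≅ (Z/2Z)^* × (Z/937Z)^*. Each prime-power unit group is (Z/2Z)^* ≅ trivial group (order 1); (Z/937Z)^* ≅ Z/936Z. Hence Gal(Q(zeta_1874)/Q) ≅ Z/936Z.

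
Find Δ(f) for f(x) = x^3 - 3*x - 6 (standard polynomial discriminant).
Δ = -864

For a depressed cubic x^3 + p x + q the discriminant is Δ = -4 p^3 - 27 q^2 = -4*(-3)^3 - 27*(-6)^2 = 108 - 972 = -864.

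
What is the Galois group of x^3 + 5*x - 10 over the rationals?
Gal(K/Q) = S_3 (symmetric group of order 6)

Compute the discriminant of x^3 + (0)*x^2 + (5)*x + (-10): Δ = -3200. Since Δ is not a rational square, the Galois group is not contained in A_3; it must be the full S_3 (irreducibility of the cubic rules out anything smaller).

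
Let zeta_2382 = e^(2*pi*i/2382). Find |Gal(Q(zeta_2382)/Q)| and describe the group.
|Gal(Q(zeta_2382)/Q)| = phi(2382) = 792; group ≅ (Z/2382Z)^* ≅ Z/2Z × Z/396Z

The n-th cyclotomic polynomial Φ_2382(x) is the minimal polynomial of zeta_2382 over Q and has degree phi(2382) = 792. So Q(zeta_2382) is a degree-792 Galois extension with Galois group (Z/2382Z)^*. By CRT, (Z/2382Z)^* ≅ (Z/2Z)^* × (Z/3Z)^* × (Z/397Z)^*. Each prime-power unit group is (Z/2Z)^* ≅ trivial group (order 1); (Z/3Z)^* ≅ Z/2Z; (Z/397Z)^* ≅ Z/396Z. Hence Gal(Q(zeta_2382)/Q) ≅ Z/2Z × Z/396Z.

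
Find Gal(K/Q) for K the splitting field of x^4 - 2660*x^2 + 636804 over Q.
Gal(K/Q) = Z/2Z (cyclic of order 2)

f factors as (x^2 - 266)(x^2 - 2394), so the splitting field is K = Q(sqrt(266), sqrt(2394)). The squarefree part of 266 is 266 and the squarefree part of 2394 is also 266, so sqrt(266) and sqrt(2394) are both rational multiples of sqrt(266). Hence Q(sqrt(266)) = Q(sqrt(2394)) = Q(sqrt(266)), and the splitting field collapses to a single degree-2 extension with Galois group Z/2Z.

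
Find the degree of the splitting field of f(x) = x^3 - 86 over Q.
[K:Q] = 6

x^3 - 86 has one real root r = 86^(1/3) and two complex roots r*zeta_3, r*zeta_3^2 where zeta_3 = e^(2*pi*i/3). The splitting field is Q(r, zeta_3). [Q(r):Q] = 3 and [Q(zeta_3):Q] = 2 with gcd = 1, so [Q(r, zeta_3):Q] = 3 * 2 = 6.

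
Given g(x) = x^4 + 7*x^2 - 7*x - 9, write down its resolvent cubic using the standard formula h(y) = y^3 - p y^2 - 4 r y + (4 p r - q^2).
h(y) = y^3 - 7*y^2 + 36*y - 301

Identify coefficients: p = 7, q = -7, r = -9.
Plug into h(y) = y^3 - p y^2 - 4 r y + (4 p r - q^2):
  h(y) = y^3 - (7) y^2 - 4*(-9) y + (4*(7)*(-9) - (-7)^2)
       = y^3 + (-7) y^2 + (36) y + (-301).
Simplifying: h(y) = y^3 - 7*y^2 + 36*y - 301.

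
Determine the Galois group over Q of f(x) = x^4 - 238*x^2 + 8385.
Gal(K/Q) = V_4 (Klein four-group, Z/2Z × Z/2Z)

f factors as (x^2 - 195)(x^2 - 43), so the splitting field is K = Q(sqrt(195), sqrt(43)). The elements 195, 43, 8385 are all non-squares in Q, so sqrt(195) and sqrt(43) generate independent quadratic extensions. Thus [K:Q] = 4 and Gal(K/Q) is generated by the two order-2 automorphisms sqrt(195) ↦ -sqrt(195) and sqrt(43) ↦ -sqrt(43), giving V_4.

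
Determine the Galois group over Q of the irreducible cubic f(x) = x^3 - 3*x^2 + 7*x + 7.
Gal(K/Q) = S_3 (symmetric group of order 6)

Compute the discriminant of x^3 + (-3)*x^2 + (7)*x + (7): Δ = -4144. Since Δ is not a rational square, the Galois group is not contained in A_3; it must be the full S_3 (irreducibility of the cubic rules out anything smaller).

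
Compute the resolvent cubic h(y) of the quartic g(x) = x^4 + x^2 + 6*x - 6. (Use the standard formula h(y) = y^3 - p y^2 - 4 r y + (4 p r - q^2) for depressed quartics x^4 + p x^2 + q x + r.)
h(y) = y^3 - y^2 + 24*y - 60

Identify coefficients: p = 1, q = 6, r = -6.
Plug into h(y) = y^3 - p y^2 - 4 r y + (4 p r - q^2):
  h(y) = y^3 - (1) y^2 - 4*(-6) y + (4*(1)*(-6) - (6)^2)
       = y^3 + (-1) y^2 + (24) y + (-60).
Simplifying: h(y) = y^3 - y^2 + 24*y - 60.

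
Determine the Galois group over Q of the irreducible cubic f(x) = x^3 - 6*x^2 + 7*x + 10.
Gal(K/Q) = S_3 (symmetric group of order 6)

Compute the discriminant of x^3 + (-6)*x^2 + (7)*x + (10): Δ = -1228. Since Δ is not a rational square, the Galois group is not contained in A_3; it must be the full S_3 (irreducibility of the cubic rules out anything smaller).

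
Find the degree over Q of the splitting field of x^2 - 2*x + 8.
[K:Q] = 2

The discriminant of x^2 + (-2)*x + (8) is b^2 - 4c = 4 - (32) = -28. Since -28 is not a perfect square in Q, the polynomial is irreducible over Q. Its two roots generate a degree-2 extension, so [K:Q] = 2.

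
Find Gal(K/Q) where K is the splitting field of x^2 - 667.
Gal(K/Q) = Z/2Z (cyclic of order 2)

x^2 - 667 is irreducible over Q since 667 is not a rational square. The splitting field Q(sqrt(667)) has degree 2 over Q, and its unique nontrivial automorphism is sqrt(667) ↦ -sqrt(667). Hence Gal(Q(sqrt(667))/Q) = Z/2Z.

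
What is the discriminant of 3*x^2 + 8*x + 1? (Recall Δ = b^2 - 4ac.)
Δ = 52

For a quadratic a x^2 + b x + c the discriminant is Δ = b^2 - 4ac = (8)^2 - 4*(3)*(1) = 64 - (12) = 52.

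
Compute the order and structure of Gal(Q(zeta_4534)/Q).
|Gal(Q(zeta_4534)/Q)| = phi(4534) = 2266; group ≅ (Z/4534Z)^* ≅ Z/2266Z

The n-th cyclotomic polynomial Φ_4534(x) is the minimal polynomial of zeta_4534 over Q and has degree phi(4534) = 2266. So Q(zeta_4534) is a degree-2266 Galois extension with Galois group (Z/4534Z)^*. By CRT, (Z/4534Z)^* ≅ (Z/2Z)^* × (Z/2267Z)^*. Each prime-power unit group is (Z/2Z)^* ≅ trivial group (order 1); (Z/2267Z)^* ≅ Z/2266Z. Hence Gal(Q(zeta_4534)/Q) ≅ Z/2266Z.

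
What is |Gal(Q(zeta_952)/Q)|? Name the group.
|Gal(Q(zeta_952)/Q)| = phi(952) = 384; group ≅ (Z/952Z)^* ≅ Z/2Z × Z/2Z × Z/6Z × Z/16Z

The n-th cyclotomic polynomial Φ_952(x) is the minimal polynomial of zeta_952 over Q and has degree phi(952) = 384. So Q(zeta_952) is a degree-384 Galois extension with Galois group (Z/952Z)^*. By CRT, (Z/952Z)^* ≅ (Z/8Z)^* × (Z/7Z)^* × (Z/17Z)^*. Each prime-power unit group is (Z/8Z)^* ≅ Z/2Z × Z/2Z; (Z/7Z)^* ≅ Z/6Z; (Z/17Z)^* ≅ Z/16Z. Hence Gal(Q(zeta_952)/Q) ≅ Z/2Z × Z/2Z × Z/6Z × Z/16Z.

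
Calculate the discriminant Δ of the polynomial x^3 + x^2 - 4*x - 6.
Δ = -244

For x^3 + a x^2 + b x + c the discriminant is Δ = 18 a b c - 4 a^3 c + a^2 b^2 - 4 b^3 - 27 c^2.
Plug a = 1, b = -4, c = -6:
  18*(1)*(-4)*(-6) - 4*(1)^3*(-6) + (1)^2*(-4)^2 - 4*(-4)^3 - 27*(-6)^2
  = 432 + (24) + 16 + (256) + (-972)
  = -244.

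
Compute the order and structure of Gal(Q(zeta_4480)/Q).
|Gal(Q(zeta_4480)/Q)| = phi(4480) = 1536; group ≅ (Z/4480Z)^* ≅ Z/2Z × Z/4Z × Z/6Z × Z/32Z

The n-th cyclotomic polynomial Φ_4480(x) is the minimal polynomial of zeta_4480 over Q and has degree phi(4480) = 1536. So Q(zeta_4480) is a degree-1536 Galois extension with Galois group (Z/4480Z)^*. By CRT, (Z/4480Z)^* ≅ (Z/128Z)^* × (Z/5Z)^* × (Z/7Z)^*. Each prime-power unit group is (Z/128Z)^* ≅ Z/2Z × Z/32Z; (Z/5Z)^* ≅ Z/4Z; (Z/7Z)^* ≅ Z/6Z. Hence Gal(Q(zeta_4480)/Q) ≅ Z/2Z × Z/4Z × Z/6Z × Z/32Z.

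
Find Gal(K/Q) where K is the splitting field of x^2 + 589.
Gal(K/Q) = Z/2Z (cyclic of order 2)

x^2 + 589 is irreducible over Q since -589 is not a rational square. The splitting field Q(sqrt(-589)) has degree 2 over Q, and its unique nontrivial automorphism is sqrt(-589) ↦ -sqrt(-589). Hence Gal(Q(sqrt(-589))/Q) = Z/2Z.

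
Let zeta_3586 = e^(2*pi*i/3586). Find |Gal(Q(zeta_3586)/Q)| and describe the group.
|Gal(Q(zeta_3586)/Q)| = phi(3586) = 1620; group ≅ (Z/3586Z)^* ≅ Z/10Z × Z/162Z

The n-th cyclotomic polynomial Φ_3586(x) is the minimal polynomial of zeta_3586 over Q and has degree phi(3586) = 1620. So Q(zeta_3586) is a degree-1620 Galois extension with Galois group (Z/3586Z)^*. By CRT, (Z/3586Z)^* ≅ (Z/2Z)^* × (Z/11Z)^* × (Z/163Z)^*. Each prime-power unit group is (Z/2Z)^* ≅ trivial group (order 1); (Z/11Z)^* ≅ Z/10Z; (Z/163Z)^* ≅ Z/162Z. Hence Gal(Q(zeta_3586)/Q) ≅ Z/10Z × Z/162Z.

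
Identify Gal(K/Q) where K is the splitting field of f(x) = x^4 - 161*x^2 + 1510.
Gal(K/Q) = V_4 (Klein four-group, Z/2Z × Z/2Z)

f factors as (x^2 - 10)(x^2 - 151), so the splitting field is K = Q(sqrt(10), sqrt(151)). The elements 10, 151, 1510 are all non-squares in Q, so sqrt(10) and sqrt(151) generate independent quadratic extensions. Thus [K:Q] = 4 and Gal(K/Q) is generated by the two order-2 automorphisms sqrt(10) ↦ -sqrt(10) and sqrt(151) ↦ -sqrt(151), giving V_4.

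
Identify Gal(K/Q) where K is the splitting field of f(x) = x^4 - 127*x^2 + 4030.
Gal(K/Q) = V_4 (Klein four-group, Z/2Z × Z/2Z)

f factors as (x^2 - 65)(x^2 - 62), so the splitting field is K = Q(sqrt(65), sqrt(62)). The elements 65, 62, 4030 are all non-squares in Q, so sqrt(65) and sqrt(62) generate independent quadratic extensions. Thus [K:Q] = 4 and Gal(K/Q) is generated by the two order-2 automorphisms sqrt(65) ↦ -sqrt(65) and sqrt(62) ↦ -sqrt(62), giving V_4.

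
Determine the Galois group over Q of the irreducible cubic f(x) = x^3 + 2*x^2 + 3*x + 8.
Gal(K/Q) = S_3 (symmetric group of order 6)

Compute the discriminant of x^3 + (2)*x^2 + (3)*x + (8): Δ = -1192. Since Δ is not a rational square, the Galois group is not contained in A_3; it must be the full S_3 (irreducibility of the cubic rules out anything smaller).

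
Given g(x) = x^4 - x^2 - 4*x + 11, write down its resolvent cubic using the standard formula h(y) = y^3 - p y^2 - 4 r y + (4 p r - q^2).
h(y) = y^3 + y^2 - 44*y - 60

Identify coefficients: p = -1, q = -4, r = 11.
Plug into h(y) = y^3 - p y^2 - 4 r y + (4 p r - q^2):
  h(y) = y^3 - (-1) y^2 - 4*(11) y + (4*(-1)*(11) - (-4)^2)
       = y^3 + (1) y^2 + (-44) y + (-60).
Simplifying: h(y) = y^3 + y^2 - 44*y - 60.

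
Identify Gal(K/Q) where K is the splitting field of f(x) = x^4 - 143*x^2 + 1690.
Gal(K/Q) = V_4 (Klein four-group, Z/2Z × Z/2Z)

f factors as (x^2 - 130)(x^2 - 13), so the splitting field is K = Q(sqrt(130), sqrt(13)). The elements 130, 13, 1690 are all non-squares in Q, so sqrt(130) and sqrt(13) generate independent quadratic extensions. Thus [K:Q] = 4 and Gal(K/Q) is generated by the two order-2 automorphisms sqrt(130) ↦ -sqrt(130) and sqrt(13) ↦ -sqrt(13), giving V_4.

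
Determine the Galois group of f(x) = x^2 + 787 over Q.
Gal(K/Q) = Z/2Z (cyclic of order 2)

x^2 + 787 is irreducible over Q since -787 is not a rational square. The splitting field Q(sqrt(-787)) has degree 2 over Q, and its unique nontrivial automorphism is sqrt(-787) ↦ -sqrt(-787). Hence Gal(Q(sqrt(-787))/Q) = Z/2Z.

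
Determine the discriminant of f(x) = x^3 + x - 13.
Δ = -4567

For a depressed cubic x^3 + p x + q the discriminant is Δ = -4 p^3 - 27 q^2 = -4*(1)^3 - 27*(-13)^2 = -4 - 4563 = -4567.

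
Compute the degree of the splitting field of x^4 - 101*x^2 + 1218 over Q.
[K:Q] = 4

f factors as (x^2 - 87)(x^2 - 14); the splitting field is K = Q(sqrt(87), sqrt(14)). Since 87, 14, and 1218 are all non-squares in Q, the three subfields Q(sqrt(87)), Q(sqrt(14)), Q(sqrt(1218)) are distinct degree-2 extensions, so [K:Q] = 4 (Klein four Galois group).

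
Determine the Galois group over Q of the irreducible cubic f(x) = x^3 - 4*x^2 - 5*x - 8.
Gal(K/Q) = S_3 (symmetric group of order 6)

Compute the discriminant of x^3 + (-4)*x^2 + (-5)*x + (-8): Δ = -5756. Since Δ is not a rational square, the Galois group is not contained in A_3; it must be the full S_3 (irreducibility of the cubic rules out anything smaller).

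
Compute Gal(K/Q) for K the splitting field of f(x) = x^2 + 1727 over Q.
Gal(K/Q) = Z/2Z (cyclic of order 2)

x^2 + 1727 is irreducible over Q since -1727 is not a rational square. The splitting field Q(sqrt(-1727)) has degree 2 over Q, and its unique nontrivial automorphism is sqrt(-1727) ↦ -sqrt(-1727). Hence Gal(Q(sqrt(-1727))/Q) = Z/2Z.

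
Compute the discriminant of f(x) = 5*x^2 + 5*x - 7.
Δ = 165

For a quadratic a x^2 + b x + c the discriminant is Δ = b^2 - 4ac = (5)^2 - 4*(5)*(-7) = 25 - (-140) = 165.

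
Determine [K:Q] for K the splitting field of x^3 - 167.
[K:Q] = 6

x^3 - 167 has one real root r = 167^(1/3) and two complex roots r*zeta_3, r*zeta_3^2 where zeta_3 = e^(2*pi*i/3). The splitting field is Q(r, zeta_3). [Q(r):Q] = 3 and [Q(zeta_3):Q] = 2 with gcd = 1, so [Q(r, zeta_3):Q] = 3 * 2 = 6.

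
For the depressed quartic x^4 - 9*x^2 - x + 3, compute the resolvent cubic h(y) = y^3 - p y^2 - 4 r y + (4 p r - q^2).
h(y) = y^3 + 9*y^2 - 12*y - 109

Identify coefficients: p = -9, q = -1, r = 3.
Plug into h(y) = y^3 - p y^2 - 4 r y + (4 p r - q^2):
  h(y) = y^3 - (-9) y^2 - 4*(3) y + (4*(-9)*(3) - (-1)^2)
       = y^3 + (9) y^2 + (-12) y + (-109).
Simplifying: h(y) = y^3 + 9*y^2 - 12*y - 109.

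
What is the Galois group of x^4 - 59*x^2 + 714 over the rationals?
Gal(K/Q) = V_4 (Klein four-group, Z/2Z × Z/2Z)

f factors as (x^2 - 42)(x^2 - 17), so the splitting field is K = Q(sqrt(42), sqrt(17)). The elements 42, 17, 714 are all non-squares in Q, so sqrt(42) and sqrt(17) generate independent quadratic extensions. Thus [K:Q] = 4 and Gal(K/Q) is generated by the two order-2 automorphisms sqrt(42) ↦ -sqrt(42) and sqrt(17) ↦ -sqrt(17), giving V_4.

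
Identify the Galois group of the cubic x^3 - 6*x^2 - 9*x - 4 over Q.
Gal(K/Q) = S_3 (symmetric group of order 6)

Compute the discriminant of x^3 + (-6)*x^2 + (-9)*x + (-4): Δ = -1944. Since Δ is not a rational square, the Galois group is not contained in A_3; it must be the full S_3 (irreducibility of the cubic rules out anything smaller).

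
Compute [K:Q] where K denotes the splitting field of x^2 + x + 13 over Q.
[K:Q] = 2

The discriminant of x^2 + (1)*x + (13) is b^2 - 4c = 1 - (52) = -51. Since -51 is not a perfect square in Q, the polynomial is irreducible over Q. Its two roots generate a degree-2 extension, so [K:Q] = 2.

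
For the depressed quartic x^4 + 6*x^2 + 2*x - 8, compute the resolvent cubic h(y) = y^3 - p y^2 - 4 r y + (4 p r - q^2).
h(y) = y^3 - 6*y^2 + 32*y - 196

Identify coefficients: p = 6, q = 2, r = -8.
Plug into h(y) = y^3 - p y^2 - 4 r y + (4 p r - q^2):
  h(y) = y^3 - (6) y^2 - 4*(-8) y + (4*(6)*(-8) - (2)^2)
       = y^3 + (-6) y^2 + (32) y + (-196).
Simplifying: h(y) = y^3 - 6*y^2 + 32*y - 196.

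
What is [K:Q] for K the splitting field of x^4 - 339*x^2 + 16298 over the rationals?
[K:Q] = 4

f factors as (x^2 - 281)(x^2 - 58); the splitting field is K = Q(sqrt(281), sqrt(58)). Since 281, 58, and 16298 are all non-squares in Q, the three subfields Q(sqrt(281)), Q(sqrt(58)), Q(sqrt(16298)) are distinct degree-2 extensions, so [K:Q] = 4 (Klein four Galois group).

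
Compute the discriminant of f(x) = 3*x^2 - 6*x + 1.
Δ = 24

For a quadratic a x^2 + b x + c the discriminant is Δ = b^2 - 4ac = (-6)^2 - 4*(3)*(1) = 36 - (12) = 24.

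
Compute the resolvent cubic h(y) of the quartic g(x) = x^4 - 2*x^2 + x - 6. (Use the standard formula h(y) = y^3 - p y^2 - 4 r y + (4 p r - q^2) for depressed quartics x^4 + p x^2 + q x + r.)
h(y) = y^3 + 2*y^2 + 24*y + 47

Identify coefficients: p = -2, q = 1, r = -6.
Plug into h(y) = y^3 - p y^2 - 4 r y + (4 p r - q^2):
  h(y) = y^3 - (-2) y^2 - 4*(-6) y + (4*(-2)*(-6) - (1)^2)
       = y^3 + (2) y^2 + (24) y + (47).
Simplifying: h(y) = y^3 + 2*y^2 + 24*y + 47.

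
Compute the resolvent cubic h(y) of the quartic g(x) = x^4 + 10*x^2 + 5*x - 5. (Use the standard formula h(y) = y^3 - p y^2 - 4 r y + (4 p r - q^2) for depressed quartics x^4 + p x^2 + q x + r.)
h(y) = y^3 - 10*y^2 + 20*y - 225

Identify coefficients: p = 10, q = 5, r = -5.
Plug into h(y) = y^3 - p y^2 - 4 r y + (4 p r - q^2):
  h(y) = y^3 - (10) y^2 - 4*(-5) y + (4*(10)*(-5) - (5)^2)
       = y^3 + (-10) y^2 + (20) y + (-225).
Simplifying: h(y) = y^3 - 10*y^2 + 20*y - 225.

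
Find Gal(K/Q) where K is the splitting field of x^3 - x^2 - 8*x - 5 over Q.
Gal(K/Q) = S_3 (symmetric group of order 6)

Compute the discriminant of x^3 + (-1)*x^2 + (-8)*x + (-5): Δ = 697. Since Δ is not a rational square, the Galois group is not contained in A_3; it must be the full S_3 (irreducibility of the cubic rules out anything smaller).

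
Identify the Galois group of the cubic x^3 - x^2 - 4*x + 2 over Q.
Gal(K/Q) = S_3 (symmetric group of order 6)

Compute the discriminant of x^3 + (-1)*x^2 + (-4)*x + (2): Δ = 316. Since Δ is not a rational square, the Galois group is not contained in A_3; it must be the full S_3 (irreducibility of the cubic rules out anything smaller).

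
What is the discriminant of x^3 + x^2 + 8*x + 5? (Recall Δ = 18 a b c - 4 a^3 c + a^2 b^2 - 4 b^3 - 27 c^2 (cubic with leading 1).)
Δ = -1959

For x^3 + a x^2 + b x + c the discriminant is Δ = 18 a b c - 4 a^3 c + a^2 b^2 - 4 b^3 - 27 c^2.
Plug a = 1, b = 8, c = 5:
  18*(1)*(8)*(5) - 4*(1)^3*(5) + (1)^2*(8)^2 - 4*(8)^3 - 27*(5)^2
  = 720 + (-20) + 64 + (-2048) + (-675)
  = -1959.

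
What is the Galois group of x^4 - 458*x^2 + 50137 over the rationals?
Gal(K/Q) = V_4 (Klein four-group, Z/2Z × Z/2Z)

f factors as (x^2 - 181)(x^2 - 277), so the splitting field is K = Q(sqrt(181), sqrt(277)). The elements 181, 277, 50137 are all non-squares in Q, so sqrt(181) and sqrt(277) generate independent quadratic extensions. Thus [K:Q] = 4 and Gal(K/Q) is generated by the two order-2 automorphisms sqrt(181) ↦ -sqrt(181) and sqrt(277) ↦ -sqrt(277), giving V_4.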